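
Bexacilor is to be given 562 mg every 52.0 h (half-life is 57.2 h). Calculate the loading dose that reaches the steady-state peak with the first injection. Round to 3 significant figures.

k = ln 2 / 57.2 = 0.01212 h⁻¹
Accumulation ratio R = 1 / (1 − e^(−kτ)) = 1 / (1 − e^(−0.01212×52.0)) = 1 / (1 − 0.5325) = 2.139
Loading dose = maintenance dose × R = 562 × 2.139 ≈ 1200 mg

1200 mg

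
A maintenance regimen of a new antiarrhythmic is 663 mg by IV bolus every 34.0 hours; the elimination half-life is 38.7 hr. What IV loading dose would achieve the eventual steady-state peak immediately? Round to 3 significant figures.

k = ln 2 / 38.7 = 0.01791 hr⁻¹
Accumulation ratio R = 1 / (1 − e^(−kτ)) = 1 / (1 − e^(−0.01791×34.0)) = 1 / (1 − 0.5439) = 2.193
Loading dose = maintenance dose × R = 663 × 2.193 ≈ 1450 mg

1450 mg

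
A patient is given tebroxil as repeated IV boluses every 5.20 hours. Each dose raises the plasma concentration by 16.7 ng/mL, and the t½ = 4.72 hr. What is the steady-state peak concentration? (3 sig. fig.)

31.3 ng/mL

k = ln 2 / 4.72 = 0.1469 hr⁻¹
Fraction remaining after one interval: e^(−kτ) = e^(−0.1469 × 5.20) = 0.4660
R = 1 / (1 − 0.4660) = 1.873
Css,max = 16.7 × 1.873 ≈ 31.3 ng/mL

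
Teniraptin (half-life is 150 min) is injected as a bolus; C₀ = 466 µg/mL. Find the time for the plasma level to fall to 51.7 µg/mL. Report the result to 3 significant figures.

k = ln 2 / 150 = 0.004621 min⁻¹
C(t) = C₀ e^(−kt)  ⇒  t = ln(C₀/C) / k
t = ln(466/51.7) / 0.004621 = 2.199 / 0.004621 ≈ 476 minutes

476 minutes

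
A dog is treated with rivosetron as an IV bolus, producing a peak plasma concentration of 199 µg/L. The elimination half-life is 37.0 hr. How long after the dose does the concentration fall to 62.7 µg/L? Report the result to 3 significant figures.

k = ln 2 / 37.0 = 0.01873 hr⁻¹
C(t) = C₀ e^(−kt)  ⇒  t = ln(C₀/C) / k
t = ln(199/62.7) / 0.01873 = 1.155 / 0.01873 ≈ 61.7 hours

61.7 hours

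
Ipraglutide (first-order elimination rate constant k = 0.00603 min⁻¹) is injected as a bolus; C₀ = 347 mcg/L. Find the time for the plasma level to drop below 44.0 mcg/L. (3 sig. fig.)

342 minutes

C(t) = C₀ e^(−kt)  ⇒  t = ln(C₀/C) / k
t = ln(347/44.0) / 0.006030 = 2.065 / 0.006030 ≈ 342 minutes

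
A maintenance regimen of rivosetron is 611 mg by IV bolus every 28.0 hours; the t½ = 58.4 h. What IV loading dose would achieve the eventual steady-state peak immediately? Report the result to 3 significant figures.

k = ln 2 / 58.4 = 0.01187 h⁻¹
Accumulation ratio R = 1 / (1 − e^(−kτ)) = 1 / (1 − e^(−0.01187×28.0)) = 1 / (1 − 0.7172) = 3.537
Loading dose = maintenance dose × R = 611 × 3.537 ≈ 2160 mg

2160 mg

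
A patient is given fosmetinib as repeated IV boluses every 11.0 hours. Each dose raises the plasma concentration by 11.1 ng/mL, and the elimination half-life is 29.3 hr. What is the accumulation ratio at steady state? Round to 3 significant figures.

4.36

k = ln 2 / 29.3 = 0.02366 hr⁻¹
Fraction remaining after one interval: e^(−kτ) = e^(−0.02366 × 11.0) = 0.7709
R = 1 / (1 − 0.7709) = 1 / 0.2291 ≈ 4.36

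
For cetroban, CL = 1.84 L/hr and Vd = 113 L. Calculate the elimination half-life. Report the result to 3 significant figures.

42.6 hours

k = CL / V = 1.84 / 113 = 0.01628 hr⁻¹
t½ = ln 2 / k = ln 2 / 0.01628 ≈ 42.6 hours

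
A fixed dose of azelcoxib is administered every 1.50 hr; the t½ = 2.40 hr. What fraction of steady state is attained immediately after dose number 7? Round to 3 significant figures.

k = ln 2 / 2.40 = 0.2888 hr⁻¹
f_n = 1 − e^(−nkτ) = 1 − e^(−7 × 0.2888 × 1.50) = 1 − e^(−3.033) = 1 − 0.04819 ≈ 0.952

0.952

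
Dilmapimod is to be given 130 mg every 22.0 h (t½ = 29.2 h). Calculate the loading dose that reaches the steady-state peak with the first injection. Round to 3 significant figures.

k = ln 2 / 29.2 = 0.02374 h⁻¹
Accumulation ratio R = 1 / (1 − e^(−kτ)) = 1 / (1 − e^(−0.02374×22.0)) = 1 / (1 − 0.5932) = 2.458
Loading dose = maintenance dose × R = 130 × 2.458 ≈ 320 mg

320 mg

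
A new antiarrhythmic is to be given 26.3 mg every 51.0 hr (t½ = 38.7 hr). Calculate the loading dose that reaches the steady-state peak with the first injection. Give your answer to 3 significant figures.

43.9 mg

k = ln 2 / 38.7 = 0.01791 hr⁻¹
Accumulation ratio R = 1 / (1 − e^(−kτ)) = 1 / (1 − e^(−0.01791×51.0)) = 1 / (1 − 0.4011) = 1.670
Loading dose = maintenance dose × R = 26.3 × 1.670 ≈ 43.9 mg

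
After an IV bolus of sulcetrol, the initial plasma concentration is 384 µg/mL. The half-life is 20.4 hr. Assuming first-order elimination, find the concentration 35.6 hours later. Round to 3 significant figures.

115 µg/mL

k = ln 2 / 20.4 = 0.03398 hr⁻¹
35.6 hr is 1.745 half-lives, so C = 384 × (1/2)^1.745 = 384 × 0.2983 ≈ 115 µg/mL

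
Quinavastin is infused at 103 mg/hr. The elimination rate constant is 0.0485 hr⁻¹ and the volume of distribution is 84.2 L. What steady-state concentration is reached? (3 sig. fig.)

CL = k · V = 0.0485 × 84.2 = 4.084 L/hr
Css = rate / CL = 103 / 4.084 ≈ 25.2 µg/mL

25.2 µg/mL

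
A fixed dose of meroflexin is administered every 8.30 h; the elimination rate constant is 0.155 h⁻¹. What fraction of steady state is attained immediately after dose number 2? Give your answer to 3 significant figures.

f_n = 1 − e^(−nkτ) = 1 − e^(−2 × 0.1550 × 8.30) = 1 − e^(−2.573) = 1 − 0.07631 ≈ 0.924

0.924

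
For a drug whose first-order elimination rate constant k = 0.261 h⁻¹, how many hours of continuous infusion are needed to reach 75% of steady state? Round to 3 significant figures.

5.31 hours

f = 1 − e^(−kt)  ⇒  t = −ln(1 − f) / k
t = −ln(1 − 0.75) / 0.2610 = 1.386 / 0.2610 ≈ 5.31 hours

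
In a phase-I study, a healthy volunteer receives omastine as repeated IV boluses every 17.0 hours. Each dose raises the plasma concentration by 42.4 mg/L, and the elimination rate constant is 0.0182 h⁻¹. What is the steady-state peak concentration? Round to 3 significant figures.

Fraction remaining after one interval: e^(−kτ) = e^(−0.01820 × 17.0) = 0.7339
R = 1 / (1 − 0.7339) = 3.758
Css,max = 42.4 × 3.758 ≈ 159 mg/L

159 mg/L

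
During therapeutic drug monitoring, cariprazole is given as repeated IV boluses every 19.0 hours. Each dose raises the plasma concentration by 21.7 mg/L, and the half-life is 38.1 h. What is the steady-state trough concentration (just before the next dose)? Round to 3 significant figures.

k = ln 2 / 38.1 = 0.01819 h⁻¹
Fraction remaining after one interval: e^(−kτ) = e^(−0.01819 × 19.0) = 0.7078
R = 1 / (1 − 0.7078) = 3.422
Css,max = 21.7 × 3.422 = 74.25 mg/L
Css,min = Css,max × e^(−kτ) = 74.25 × 0.7078 ≈ 52.6 mg/L

52.6 mg/L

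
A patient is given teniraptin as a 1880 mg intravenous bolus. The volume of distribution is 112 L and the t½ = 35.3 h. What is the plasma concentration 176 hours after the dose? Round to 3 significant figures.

0.530 µg/mL

C₀ = dose / V = 1880 / 112 = 16.79 µg/mL
k = ln 2 / 35.3 = 0.01964 h⁻¹
C(t) = C₀ e^(−kt) = 16.79 × e^(−0.01964 × 176) = 16.79 × e^(−3.456) = 16.79 × 0.03156 ≈ 0.530 µg/mL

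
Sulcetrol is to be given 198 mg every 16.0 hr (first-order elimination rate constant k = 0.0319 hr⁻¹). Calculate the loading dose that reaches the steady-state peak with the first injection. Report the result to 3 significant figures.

Accumulation ratio R = 1 / (1 − e^(−kτ)) = 1 / (1 − e^(−0.03190×16.0)) = 1 / (1 − 0.6003) = 2.502
Loading dose = maintenance dose × R = 198 × 2.502 ≈ 495 mg

495 mg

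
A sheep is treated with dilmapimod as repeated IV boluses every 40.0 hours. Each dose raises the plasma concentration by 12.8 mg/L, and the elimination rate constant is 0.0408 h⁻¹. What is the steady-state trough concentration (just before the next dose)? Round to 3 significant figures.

3.11 mg/L

Fraction remaining after one interval: e^(−kτ) = e^(−0.04080 × 40.0) = 0.1955
R = 1 / (1 − 0.1955) = 1.243
Css,max = 12.8 × 1.243 = 15.91 mg/L
Css,min = Css,max × e^(−kτ) = 15.91 × 0.1955 ≈ 3.11 mg/L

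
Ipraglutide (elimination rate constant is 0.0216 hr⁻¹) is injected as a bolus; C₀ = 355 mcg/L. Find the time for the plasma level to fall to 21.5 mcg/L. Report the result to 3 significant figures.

130 hours

C(t) = C₀ e^(−kt)  ⇒  t = ln(C₀/C) / k
t = ln(355/21.5) / 0.02160 = 2.804 / 0.02160 ≈ 130 hours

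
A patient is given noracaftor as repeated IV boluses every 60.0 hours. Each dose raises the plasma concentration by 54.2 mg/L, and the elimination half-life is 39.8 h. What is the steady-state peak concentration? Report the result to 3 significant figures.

83.6 mg/L

k = ln 2 / 39.8 = 0.01742 h⁻¹
Fraction remaining after one interval: e^(−kτ) = e^(−0.01742 × 60.0) = 0.3517
R = 1 / (1 − 0.3517) = 1.543
Css,max = 54.2 × 1.543 ≈ 83.6 mg/L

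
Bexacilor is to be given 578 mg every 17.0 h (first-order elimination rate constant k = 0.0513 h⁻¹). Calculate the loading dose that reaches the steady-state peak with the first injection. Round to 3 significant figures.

Accumulation ratio R = 1 / (1 − e^(−kτ)) = 1 / (1 − e^(−0.05130×17.0)) = 1 / (1 − 0.4181) = 1.718
Loading dose = maintenance dose × R = 578 × 1.718 ≈ 993 mg

993 mg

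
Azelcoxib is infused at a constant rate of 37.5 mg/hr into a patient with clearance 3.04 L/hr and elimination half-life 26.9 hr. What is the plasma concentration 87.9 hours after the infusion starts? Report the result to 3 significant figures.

Css = rate / CL = 37.5 / 3.04 = 12.34 µg/mL
k = ln 2 / 26.9 = 0.02577 hr⁻¹
C(t) = Css (1 − e^(−kt)) = 12.34 × (1 − e^(−2.265)) = 12.34 × 0.8962 ≈ 11.1 µg/mL

11.1 µg/mL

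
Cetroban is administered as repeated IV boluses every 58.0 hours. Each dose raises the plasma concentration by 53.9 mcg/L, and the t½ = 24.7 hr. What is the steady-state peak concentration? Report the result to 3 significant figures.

k = ln 2 / 24.7 = 0.02806 hr⁻¹
Fraction remaining after one interval: e^(−kτ) = e^(−0.02806 × 58.0) = 0.1964
R = 1 / (1 − 0.1964) = 1.244
Css,max = 53.9 × 1.244 ≈ 67.1 mcg/L

67.1 mcg/L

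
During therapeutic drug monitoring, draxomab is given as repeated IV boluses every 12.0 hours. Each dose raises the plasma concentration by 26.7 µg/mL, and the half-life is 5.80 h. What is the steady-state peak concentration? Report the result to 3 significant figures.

k = ln 2 / 5.80 = 0.1195 h⁻¹
Fraction remaining after one interval: e^(−kτ) = e^(−0.1195 × 12.0) = 0.2383
R = 1 / (1 − 0.2383) = 1.313
Css,max = 26.7 × 1.313 ≈ 35.1 µg/mL

35.1 µg/mL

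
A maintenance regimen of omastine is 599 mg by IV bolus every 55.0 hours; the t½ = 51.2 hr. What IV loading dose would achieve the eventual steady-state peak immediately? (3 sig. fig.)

1140 mg

k = ln 2 / 51.2 = 0.01354 hr⁻¹
Accumulation ratio R = 1 / (1 − e^(−kτ)) = 1 / (1 − e^(−0.01354×55.0)) = 1 / (1 − 0.4749) = 1.905
Loading dose = maintenance dose × R = 599 × 1.905 ≈ 1140 mg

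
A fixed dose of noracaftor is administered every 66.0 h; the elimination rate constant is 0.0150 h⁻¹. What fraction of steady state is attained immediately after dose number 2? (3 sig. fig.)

f_n = 1 − e^(−nkτ) = 1 − e^(−2 × 0.01500 × 66.0) = 1 − e^(−1.980) = 1 − 0.1381 ≈ 0.862

0.862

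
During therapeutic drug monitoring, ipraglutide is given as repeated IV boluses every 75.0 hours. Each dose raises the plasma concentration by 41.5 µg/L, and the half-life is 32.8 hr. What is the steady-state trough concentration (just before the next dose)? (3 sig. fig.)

k = ln 2 / 32.8 = 0.02113 hr⁻¹
Fraction remaining after one interval: e^(−kτ) = e^(−0.02113 × 75.0) = 0.2050
R = 1 / (1 − 0.2050) = 1.258
Css,max = 41.5 × 1.258 = 52.20 µg/L
Css,min = Css,max × e^(−kτ) = 52.20 × 0.2050 ≈ 10.7 µg/L

10.7 µg/L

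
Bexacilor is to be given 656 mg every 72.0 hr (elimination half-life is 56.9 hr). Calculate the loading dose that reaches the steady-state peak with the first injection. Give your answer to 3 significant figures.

1120 mg

k = ln 2 / 56.9 = 0.01218 hr⁻¹
Accumulation ratio R = 1 / (1 − e^(−kτ)) = 1 / (1 − e^(−0.01218×72.0)) = 1 / (1 − 0.4160) = 1.712
Loading dose = maintenance dose × R = 656 × 1.712 ≈ 1120 mg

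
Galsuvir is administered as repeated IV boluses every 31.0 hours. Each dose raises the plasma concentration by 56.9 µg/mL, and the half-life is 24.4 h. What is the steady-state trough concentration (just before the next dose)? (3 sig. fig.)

40.3 µg/mL

k = ln 2 / 24.4 = 0.02841 h⁻¹
Fraction remaining after one interval: e^(−kτ) = e^(−0.02841 × 31.0) = 0.4145
R = 1 / (1 − 0.4145) = 1.708
Css,max = 56.9 × 1.708 = 97.18 µg/mL
Css,min = Css,max × e^(−kτ) = 97.18 × 0.4145 ≈ 40.3 µg/mL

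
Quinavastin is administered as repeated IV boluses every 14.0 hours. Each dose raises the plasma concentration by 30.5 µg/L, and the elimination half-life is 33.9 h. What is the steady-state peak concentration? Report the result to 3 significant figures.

123 µg/L

k = ln 2 / 33.9 = 0.02045 h⁻¹
Fraction remaining after one interval: e^(−kτ) = e^(−0.02045 × 14.0) = 0.7511
R = 1 / (1 − 0.7511) = 4.017
Css,max = 30.5 × 4.017 ≈ 123 µg/L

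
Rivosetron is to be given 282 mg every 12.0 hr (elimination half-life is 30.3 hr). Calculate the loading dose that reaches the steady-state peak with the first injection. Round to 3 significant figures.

k = ln 2 / 30.3 = 0.02288 hr⁻¹
Accumulation ratio R = 1 / (1 − e^(−kτ)) = 1 / (1 − e^(−0.02288×12.0)) = 1 / (1 − 0.7599) = 4.166
Loading dose = maintenance dose × R = 282 × 4.166 ≈ 1170 mg

1170 mg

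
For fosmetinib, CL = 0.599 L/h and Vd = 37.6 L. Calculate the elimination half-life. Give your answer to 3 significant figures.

k = CL / V = 0.599 / 37.6 = 0.01593 h⁻¹
t½ = ln 2 / k = ln 2 / 0.01593 ≈ 43.5 hours

43.5 hours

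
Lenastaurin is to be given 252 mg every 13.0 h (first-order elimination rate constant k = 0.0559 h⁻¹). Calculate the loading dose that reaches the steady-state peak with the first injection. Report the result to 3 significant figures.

488 mg

Accumulation ratio R = 1 / (1 − e^(−kτ)) = 1 / (1 − e^(−0.05590×13.0)) = 1 / (1 − 0.4835) = 1.936
Loading dose = maintenance dose × R = 252 × 1.936 ≈ 488 mg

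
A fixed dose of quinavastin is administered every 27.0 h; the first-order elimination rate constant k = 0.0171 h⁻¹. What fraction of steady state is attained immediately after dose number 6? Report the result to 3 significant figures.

f_n = 1 − e^(−nkτ) = 1 − e^(−6 × 0.01710 × 27.0) = 1 − e^(−2.770) = 1 − 0.06265 ≈ 0.937

0.937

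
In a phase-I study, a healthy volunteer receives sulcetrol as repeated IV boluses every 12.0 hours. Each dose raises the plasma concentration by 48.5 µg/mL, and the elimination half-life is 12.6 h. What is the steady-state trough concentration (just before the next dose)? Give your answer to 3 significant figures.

k = ln 2 / 12.6 = 0.05501 h⁻¹
Fraction remaining after one interval: e^(−kτ) = e^(−0.05501 × 12.0) = 0.5168
R = 1 / (1 − 0.5168) = 2.069
Css,max = 48.5 × 2.069 = 100.4 µg/mL
Css,min = Css,max × e^(−kτ) = 100.4 × 0.5168 ≈ 51.9 µg/mL

51.9 µg/mL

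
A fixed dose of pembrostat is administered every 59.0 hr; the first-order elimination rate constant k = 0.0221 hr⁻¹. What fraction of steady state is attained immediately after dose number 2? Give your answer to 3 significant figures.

f_n = 1 − e^(−nkτ) = 1 − e^(−2 × 0.02210 × 59.0) = 1 − e^(−2.608) = 1 − 0.07370 ≈ 0.926

0.926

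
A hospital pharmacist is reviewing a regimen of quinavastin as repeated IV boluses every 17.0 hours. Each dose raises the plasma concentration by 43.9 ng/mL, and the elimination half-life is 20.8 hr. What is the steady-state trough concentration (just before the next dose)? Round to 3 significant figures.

k = ln 2 / 20.8 = 0.03332 hr⁻¹
Fraction remaining after one interval: e^(−kτ) = e^(−0.03332 × 17.0) = 0.5675
R = 1 / (1 − 0.5675) = 2.312
Css,max = 43.9 × 2.312 = 101.5 ng/mL
Css,min = Css,max × e^(−kτ) = 101.5 × 0.5675 ≈ 57.6 ng/mL

57.6 ng/mL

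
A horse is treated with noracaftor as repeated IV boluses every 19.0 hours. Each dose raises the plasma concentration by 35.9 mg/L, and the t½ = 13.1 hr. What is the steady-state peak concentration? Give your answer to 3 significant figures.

k = ln 2 / 13.1 = 0.05291 hr⁻¹
Fraction remaining after one interval: e^(−kτ) = e^(−0.05291 × 19.0) = 0.3659
R = 1 / (1 − 0.3659) = 1.577
Css,max = 35.9 × 1.577 ≈ 56.6 mg/L

56.6 mg/L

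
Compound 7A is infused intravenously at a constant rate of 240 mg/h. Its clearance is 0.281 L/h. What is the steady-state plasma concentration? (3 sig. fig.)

854 µg/mL

Css = infusion rate / CL = 240 / 0.281 ≈ 854 µg/mL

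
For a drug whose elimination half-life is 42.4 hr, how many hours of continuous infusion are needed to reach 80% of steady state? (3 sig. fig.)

k = ln 2 / 42.4 = 0.01635 hr⁻¹
f = 1 − e^(−kt)  ⇒  t = −ln(1 − f) / k
t = −ln(1 − 0.8) / 0.01635 = 1.609 / 0.01635 ≈ 98.4 hours

98.4 hours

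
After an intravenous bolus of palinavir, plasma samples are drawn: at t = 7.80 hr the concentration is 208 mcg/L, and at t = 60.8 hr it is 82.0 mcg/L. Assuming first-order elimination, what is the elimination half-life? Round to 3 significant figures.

k = ln(C₁/C₂) / (t₂ − t₁) = ln(208/82.0) / (60.8 − 7.80)
  = 0.9308 / 53.00 = 0.01756 hr⁻¹
t½ = ln 2 / k = ln 2 / 0.01756 ≈ 39.5 hours

39.5 hours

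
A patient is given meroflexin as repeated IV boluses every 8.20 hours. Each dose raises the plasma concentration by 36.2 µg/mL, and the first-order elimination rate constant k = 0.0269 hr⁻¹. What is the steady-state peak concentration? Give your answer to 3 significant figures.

Fraction remaining after one interval: e^(−kτ) = e^(−0.02690 × 8.20) = 0.8021
R = 1 / (1 − 0.8021) = 5.052
Css,max = 36.2 × 5.052 ≈ 183 µg/mL

183 µg/mL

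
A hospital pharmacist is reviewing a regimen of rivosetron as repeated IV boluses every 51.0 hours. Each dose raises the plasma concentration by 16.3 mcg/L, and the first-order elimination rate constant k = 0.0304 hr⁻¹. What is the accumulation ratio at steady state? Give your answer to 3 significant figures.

1.27

Fraction remaining after one interval: e^(−kτ) = e^(−0.03040 × 51.0) = 0.2122
R = 1 / (1 − 0.2122) = 1 / 0.7878 ≈ 1.27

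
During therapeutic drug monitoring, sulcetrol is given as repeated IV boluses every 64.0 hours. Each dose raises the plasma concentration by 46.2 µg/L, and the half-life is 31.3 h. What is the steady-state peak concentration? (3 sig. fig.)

k = ln 2 / 31.3 = 0.02215 h⁻¹
Fraction remaining after one interval: e^(−kτ) = e^(−0.02215 × 64.0) = 0.2424
R = 1 / (1 − 0.2424) = 1.320
Css,max = 46.2 × 1.320 ≈ 61.0 µg/L

61.0 µg/L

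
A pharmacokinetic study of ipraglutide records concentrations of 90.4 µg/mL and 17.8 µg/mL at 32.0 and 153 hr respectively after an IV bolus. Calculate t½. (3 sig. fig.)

k = ln(C₁/C₂) / (t₂ − t₁) = ln(90.4/17.8) / (153 − 32.0)
  = 1.625 / 121.0 = 0.01343 hr⁻¹
t½ = ln 2 / k = ln 2 / 0.01343 ≈ 51.6 hours

51.6 hours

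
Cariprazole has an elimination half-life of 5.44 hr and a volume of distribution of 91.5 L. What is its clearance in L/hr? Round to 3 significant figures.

k = ln 2 / t½ = ln 2 / 5.44 = 0.1274 hr⁻¹
CL = k · V = 0.1274 × 91.5 ≈ 11.7 L/hr

11.7 L/hr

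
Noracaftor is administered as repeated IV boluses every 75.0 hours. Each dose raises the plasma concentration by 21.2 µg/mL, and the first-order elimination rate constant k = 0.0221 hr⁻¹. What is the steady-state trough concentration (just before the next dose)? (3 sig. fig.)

Fraction remaining after one interval: e^(−kτ) = e^(−0.02210 × 75.0) = 0.1906
R = 1 / (1 − 0.1906) = 1.236
Css,max = 21.2 × 1.236 = 26.19 µg/mL
Css,min = Css,max × e^(−kτ) = 26.19 × 0.1906 ≈ 4.99 µg/mL

4.99 µg/mL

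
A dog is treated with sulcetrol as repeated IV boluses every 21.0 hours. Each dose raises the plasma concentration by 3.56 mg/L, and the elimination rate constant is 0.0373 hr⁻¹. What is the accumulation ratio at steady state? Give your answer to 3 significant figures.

Fraction remaining after one interval: e^(−kτ) = e^(−0.03730 × 21.0) = 0.4569
R = 1 / (1 − 0.4569) = 1 / 0.5431 ≈ 1.84

1.84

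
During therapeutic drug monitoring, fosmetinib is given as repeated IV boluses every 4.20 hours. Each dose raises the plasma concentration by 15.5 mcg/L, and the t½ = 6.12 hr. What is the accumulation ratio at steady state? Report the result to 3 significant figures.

k = ln 2 / 6.12 = 0.1133 hr⁻¹
Fraction remaining after one interval: e^(−kτ) = e^(−0.1133 × 4.20) = 0.6215
R = 1 / (1 − 0.6215) = 1 / 0.3785 ≈ 2.64

2.64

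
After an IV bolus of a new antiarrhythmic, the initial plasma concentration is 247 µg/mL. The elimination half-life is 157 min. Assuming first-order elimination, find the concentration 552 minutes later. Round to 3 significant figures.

21.6 µg/mL

k = ln 2 / 157 = 0.004415 min⁻¹
552 min is 3.516 half-lives, so C = 247 × (1/2)^3.516 = 247 × 0.08742 ≈ 21.6 µg/mL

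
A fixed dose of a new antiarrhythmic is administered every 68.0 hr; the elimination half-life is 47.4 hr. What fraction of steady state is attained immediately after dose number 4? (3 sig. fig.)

k = ln 2 / 47.4 = 0.01462 hr⁻¹
f_n = 1 − e^(−nkτ) = 1 − e^(−4 × 0.01462 × 68.0) = 1 − e^(−3.978) = 1 − 0.01873 ≈ 0.981

0.981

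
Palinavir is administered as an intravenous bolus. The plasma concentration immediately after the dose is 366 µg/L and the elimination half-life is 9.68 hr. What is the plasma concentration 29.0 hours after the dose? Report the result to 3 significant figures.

k = ln 2 / 9.68 = 0.07161 hr⁻¹
29.0 hr is 2.996 half-lives, so C = 366 × (1/2)^2.996 = 366 × 0.1254 ≈ 45.9 µg/L

45.9 µg/L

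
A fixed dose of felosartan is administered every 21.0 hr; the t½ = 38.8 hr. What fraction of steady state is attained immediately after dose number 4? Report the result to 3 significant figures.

k = ln 2 / 38.8 = 0.01786 hr⁻¹
f_n = 1 − e^(−nkτ) = 1 − e^(−4 × 0.01786 × 21.0) = 1 − e^(−1.501) = 1 − 0.2230 ≈ 0.777

0.777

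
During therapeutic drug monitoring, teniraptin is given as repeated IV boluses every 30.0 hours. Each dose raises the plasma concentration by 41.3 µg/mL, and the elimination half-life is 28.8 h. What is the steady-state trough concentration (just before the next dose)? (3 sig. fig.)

k = ln 2 / 28.8 = 0.02407 h⁻¹
Fraction remaining after one interval: e^(−kτ) = e^(−0.02407 × 30.0) = 0.4858
R = 1 / (1 − 0.4858) = 1.945
Css,max = 41.3 × 1.945 = 80.31 µg/mL
Css,min = Css,max × e^(−kτ) = 80.31 × 0.4858 ≈ 39.0 µg/mL

39.0 µg/mL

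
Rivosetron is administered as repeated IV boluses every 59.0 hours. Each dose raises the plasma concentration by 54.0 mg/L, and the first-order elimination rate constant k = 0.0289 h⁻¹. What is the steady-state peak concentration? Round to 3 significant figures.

66.0 mg/L

Fraction remaining after one interval: e^(−kτ) = e^(−0.02890 × 59.0) = 0.1818
R = 1 / (1 − 0.1818) = 1.222
Css,max = 54.0 × 1.222 ≈ 66.0 mg/L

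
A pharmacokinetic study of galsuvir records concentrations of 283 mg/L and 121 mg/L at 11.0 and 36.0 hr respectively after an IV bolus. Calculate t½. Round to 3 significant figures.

k = ln(C₁/C₂) / (t₂ − t₁) = ln(283/121) / (36.0 − 11.0)
  = 0.8497 / 25.00 = 0.03399 hr⁻¹
t½ = ln 2 / k = ln 2 / 0.03399 ≈ 20.4 hours

20.4 hours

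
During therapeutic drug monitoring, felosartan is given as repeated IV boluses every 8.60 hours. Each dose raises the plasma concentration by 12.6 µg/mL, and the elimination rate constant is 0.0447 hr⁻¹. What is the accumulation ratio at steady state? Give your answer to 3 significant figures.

3.13

Fraction remaining after one interval: e^(−kτ) = e^(−0.04470 × 8.60) = 0.6808
R = 1 / (1 − 0.6808) = 1 / 0.3192 ≈ 3.13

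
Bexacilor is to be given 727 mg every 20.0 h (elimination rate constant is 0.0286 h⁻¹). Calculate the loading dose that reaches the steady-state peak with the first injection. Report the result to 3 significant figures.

1670 mg

Accumulation ratio R = 1 / (1 − e^(−kτ)) = 1 / (1 − e^(−0.02860×20.0)) = 1 / (1 − 0.5644) = 2.296
Loading dose = maintenance dose × R = 727 × 2.296 ≈ 1670 mg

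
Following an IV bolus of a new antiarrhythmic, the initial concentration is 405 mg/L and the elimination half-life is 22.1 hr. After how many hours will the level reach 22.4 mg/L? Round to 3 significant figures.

92.3 hours

k = ln 2 / 22.1 = 0.03136 hr⁻¹
C(t) = C₀ e^(−kt)  ⇒  t = ln(C₀/C) / k
t = ln(405/22.4) / 0.03136 = 2.895 / 0.03136 ≈ 92.3 hours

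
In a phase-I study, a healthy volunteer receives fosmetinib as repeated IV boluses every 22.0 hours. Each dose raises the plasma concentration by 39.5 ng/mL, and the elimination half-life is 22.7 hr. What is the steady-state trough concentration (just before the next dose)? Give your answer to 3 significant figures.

k = ln 2 / 22.7 = 0.03054 hr⁻¹
Fraction remaining after one interval: e^(−kτ) = e^(−0.03054 × 22.0) = 0.5108
R = 1 / (1 − 0.5108) = 2.044
Css,max = 39.5 × 2.044 = 80.74 ng/mL
Css,min = Css,max × e^(−kτ) = 80.74 × 0.5108 ≈ 41.2 ng/mL

41.2 ng/mL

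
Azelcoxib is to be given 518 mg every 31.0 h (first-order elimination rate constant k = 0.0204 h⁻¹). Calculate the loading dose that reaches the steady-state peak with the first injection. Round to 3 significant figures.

Accumulation ratio R = 1 / (1 − e^(−kτ)) = 1 / (1 − e^(−0.02040×31.0)) = 1 / (1 − 0.5313) = 2.134
Loading dose = maintenance dose × R = 518 × 2.134 ≈ 1110 mg

1110 mg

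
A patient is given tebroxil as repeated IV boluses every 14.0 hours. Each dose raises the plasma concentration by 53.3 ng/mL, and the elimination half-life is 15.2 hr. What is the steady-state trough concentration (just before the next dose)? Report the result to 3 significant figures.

59.7 ng/mL

k = ln 2 / 15.2 = 0.04560 hr⁻¹
Fraction remaining after one interval: e^(−kτ) = e^(−0.04560 × 14.0) = 0.5281
R = 1 / (1 − 0.5281) = 2.119
Css,max = 53.3 × 2.119 = 113.0 ng/mL
Css,min = Css,max × e^(−kτ) = 113.0 × 0.5281 ≈ 59.7 ng/mL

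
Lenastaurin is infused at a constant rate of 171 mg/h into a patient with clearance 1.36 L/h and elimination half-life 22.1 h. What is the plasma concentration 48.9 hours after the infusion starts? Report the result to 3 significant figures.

Css = rate / CL = 171 / 1.36 = 125.7 µg/mL
k = ln 2 / 22.1 = 0.03136 h⁻¹
C(t) = Css (1 − e^(−kt)) = 125.7 × (1 − e^(−1.534)) = 125.7 × 0.7843 ≈ 98.6 µg/mL

98.6 µg/mL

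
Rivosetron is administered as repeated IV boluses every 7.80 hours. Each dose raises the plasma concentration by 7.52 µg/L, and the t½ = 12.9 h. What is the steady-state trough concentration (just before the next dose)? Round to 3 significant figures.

k = ln 2 / 12.9 = 0.05373 h⁻¹
Fraction remaining after one interval: e^(−kτ) = e^(−0.05373 × 7.80) = 0.6576
R = 1 / (1 − 0.6576) = 2.921
Css,max = 7.52 × 2.921 = 21.96 µg/L
Css,min = Css,max × e^(−kτ) = 21.96 × 0.6576 ≈ 14.4 µg/L

14.4 µg/L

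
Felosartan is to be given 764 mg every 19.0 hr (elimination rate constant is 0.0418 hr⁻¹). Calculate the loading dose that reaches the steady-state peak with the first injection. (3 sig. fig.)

Accumulation ratio R = 1 / (1 − e^(−kτ)) = 1 / (1 − e^(−0.04180×19.0)) = 1 / (1 − 0.4519) = 1.825
Loading dose = maintenance dose × R = 764 × 1.825 ≈ 1390 mg

1390 mg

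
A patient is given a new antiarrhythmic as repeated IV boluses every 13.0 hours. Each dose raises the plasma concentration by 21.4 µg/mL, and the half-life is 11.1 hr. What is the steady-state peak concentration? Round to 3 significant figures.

38.5 µg/mL

k = ln 2 / 11.1 = 0.06245 hr⁻¹
Fraction remaining after one interval: e^(−kτ) = e^(−0.06245 × 13.0) = 0.4441
R = 1 / (1 − 0.4441) = 1.799
Css,max = 21.4 × 1.799 ≈ 38.5 µg/mL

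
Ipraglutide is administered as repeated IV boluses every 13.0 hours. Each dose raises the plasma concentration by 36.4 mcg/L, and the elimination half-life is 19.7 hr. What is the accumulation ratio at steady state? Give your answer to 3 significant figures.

2.72

k = ln 2 / 19.7 = 0.03519 hr⁻¹
Fraction remaining after one interval: e^(−kτ) = e^(−0.03519 × 13.0) = 0.6329
R = 1 / (1 − 0.6329) = 1 / 0.3671 ≈ 2.72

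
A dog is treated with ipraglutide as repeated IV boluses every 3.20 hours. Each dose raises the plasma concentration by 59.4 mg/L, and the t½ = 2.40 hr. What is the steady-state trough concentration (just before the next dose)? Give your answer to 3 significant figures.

39.1 mg/L

k = ln 2 / 2.40 = 0.2888 hr⁻¹
Fraction remaining after one interval: e^(−kτ) = e^(−0.2888 × 3.20) = 0.3969
R = 1 / (1 − 0.3969) = 1.658
Css,max = 59.4 × 1.658 = 98.48 mg/L
Css,min = Css,max × e^(−kτ) = 98.48 × 0.3969 ≈ 39.1 mg/L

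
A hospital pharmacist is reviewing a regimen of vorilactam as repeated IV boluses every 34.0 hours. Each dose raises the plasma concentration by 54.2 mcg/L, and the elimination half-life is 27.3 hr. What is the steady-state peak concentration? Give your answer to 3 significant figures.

k = ln 2 / 27.3 = 0.02539 hr⁻¹
Fraction remaining after one interval: e^(−kτ) = e^(−0.02539 × 34.0) = 0.4218
R = 1 / (1 − 0.4218) = 1.729
Css,max = 54.2 × 1.729 ≈ 93.7 mcg/L

93.7 mcg/L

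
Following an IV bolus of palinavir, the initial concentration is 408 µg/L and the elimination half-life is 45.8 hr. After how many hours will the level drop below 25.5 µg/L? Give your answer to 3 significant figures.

183 hours

k = ln 2 / 45.8 = 0.01513 hr⁻¹
C(t) = C₀ e^(−kt)  ⇒  t = ln(C₀/C) / k
t = ln(408/25.5) / 0.01513 = 2.773 / 0.01513 ≈ 183 hours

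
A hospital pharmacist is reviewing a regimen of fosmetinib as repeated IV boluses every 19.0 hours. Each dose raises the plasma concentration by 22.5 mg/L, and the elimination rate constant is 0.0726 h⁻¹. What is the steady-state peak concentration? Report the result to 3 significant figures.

30.1 mg/L

Fraction remaining after one interval: e^(−kτ) = e^(−0.07260 × 19.0) = 0.2517
R = 1 / (1 − 0.2517) = 1.336
Css,max = 22.5 × 1.336 ≈ 30.1 mg/L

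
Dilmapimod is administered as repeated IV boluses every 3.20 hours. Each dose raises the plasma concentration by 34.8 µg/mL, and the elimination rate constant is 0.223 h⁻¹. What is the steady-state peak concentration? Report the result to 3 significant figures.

68.2 µg/mL

Fraction remaining after one interval: e^(−kτ) = e^(−0.2230 × 3.20) = 0.4899
R = 1 / (1 − 0.4899) = 1.960
Css,max = 34.8 × 1.960 ≈ 68.2 µg/mL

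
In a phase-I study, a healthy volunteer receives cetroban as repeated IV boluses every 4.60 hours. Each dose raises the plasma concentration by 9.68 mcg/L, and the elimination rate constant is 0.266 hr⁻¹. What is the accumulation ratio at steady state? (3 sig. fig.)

Fraction remaining after one interval: e^(−kτ) = e^(−0.2660 × 4.60) = 0.2942
R = 1 / (1 − 0.2942) = 1 / 0.7058 ≈ 1.42

1.42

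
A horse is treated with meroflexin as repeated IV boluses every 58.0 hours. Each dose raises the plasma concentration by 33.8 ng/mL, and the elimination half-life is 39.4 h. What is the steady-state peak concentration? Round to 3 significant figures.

52.9 ng/mL

k = ln 2 / 39.4 = 0.01759 h⁻¹
Fraction remaining after one interval: e^(−kτ) = e^(−0.01759 × 58.0) = 0.3605
R = 1 / (1 − 0.3605) = 1.564
Css,max = 33.8 × 1.564 ≈ 52.9 ng/mL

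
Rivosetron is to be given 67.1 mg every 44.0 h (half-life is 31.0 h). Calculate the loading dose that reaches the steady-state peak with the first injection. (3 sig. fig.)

107 mg

k = ln 2 / 31.0 = 0.02236 h⁻¹
Accumulation ratio R = 1 / (1 − e^(−kτ)) = 1 / (1 − e^(−0.02236×44.0)) = 1 / (1 − 0.3739) = 1.597
Loading dose = maintenance dose × R = 67.1 × 1.597 ≈ 107 mg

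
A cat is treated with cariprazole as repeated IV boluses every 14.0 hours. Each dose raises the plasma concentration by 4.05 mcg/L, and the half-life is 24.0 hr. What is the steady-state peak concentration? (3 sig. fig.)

k = ln 2 / 24.0 = 0.02888 hr⁻¹
Fraction remaining after one interval: e^(−kτ) = e^(−0.02888 × 14.0) = 0.6674
R = 1 / (1 − 0.6674) = 3.007
Css,max = 4.05 × 3.007 ≈ 12.2 mcg/L

12.2 mcg/L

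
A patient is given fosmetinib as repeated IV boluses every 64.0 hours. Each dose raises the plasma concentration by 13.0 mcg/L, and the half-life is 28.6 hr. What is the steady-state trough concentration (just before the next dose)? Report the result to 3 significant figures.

k = ln 2 / 28.6 = 0.02424 hr⁻¹
Fraction remaining after one interval: e^(−kτ) = e^(−0.02424 × 64.0) = 0.2120
R = 1 / (1 − 0.2120) = 1.269
Css,max = 13.0 × 1.269 = 16.50 mcg/L
Css,min = Css,max × e^(−kτ) = 16.50 × 0.2120 ≈ 3.50 mcg/L

3.50 mcg/L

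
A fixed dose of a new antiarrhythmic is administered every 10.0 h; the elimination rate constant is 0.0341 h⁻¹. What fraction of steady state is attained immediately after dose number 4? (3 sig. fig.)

0.744

f_n = 1 − e^(−nkτ) = 1 − e^(−4 × 0.03410 × 10.0) = 1 − e^(−1.364) = 1 − 0.2556 ≈ 0.744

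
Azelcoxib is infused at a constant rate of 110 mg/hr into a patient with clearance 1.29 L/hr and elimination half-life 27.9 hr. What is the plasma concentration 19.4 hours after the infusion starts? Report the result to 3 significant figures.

32.6 µg/mL

Css = rate / CL = 110 / 1.29 = 85.27 µg/mL
k = ln 2 / 27.9 = 0.02484 hr⁻¹
C(t) = Css (1 − e^(−kt)) = 85.27 × (1 − e^(−0.4820)) = 85.27 × 0.3824 ≈ 32.6 µg/mL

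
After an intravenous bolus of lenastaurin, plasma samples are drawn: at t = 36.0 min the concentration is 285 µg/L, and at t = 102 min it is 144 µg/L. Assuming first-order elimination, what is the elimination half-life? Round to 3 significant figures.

k = ln(C₁/C₂) / (t₂ − t₁) = ln(285/144) / (102 − 36.0)
  = 0.6827 / 66.00 = 0.01034 min⁻¹
t½ = ln 2 / k = ln 2 / 0.01034 ≈ 67.0 minutes

67.0 minutes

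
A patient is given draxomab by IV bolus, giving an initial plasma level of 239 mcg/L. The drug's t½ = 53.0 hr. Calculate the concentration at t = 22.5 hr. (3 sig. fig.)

k = ln 2 / 53.0 = 0.01308 hr⁻¹
22.5 hr is 0.4245 half-lives, so C = 239 × (1/2)^0.4245 = 239 × 0.7451 ≈ 178 mcg/L

178 mcg/L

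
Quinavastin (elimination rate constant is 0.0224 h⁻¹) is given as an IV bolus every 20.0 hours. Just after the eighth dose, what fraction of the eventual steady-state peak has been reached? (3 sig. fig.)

f_n = 1 − e^(−nkτ) = 1 − e^(−8 × 0.02240 × 20.0) = 1 − e^(−3.584) = 1 − 0.02776 ≈ 0.972

0.972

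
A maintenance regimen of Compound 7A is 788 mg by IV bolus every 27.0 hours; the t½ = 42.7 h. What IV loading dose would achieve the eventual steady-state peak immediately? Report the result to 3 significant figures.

2220 mg

k = ln 2 / 42.7 = 0.01623 h⁻¹
Accumulation ratio R = 1 / (1 − e^(−kτ)) = 1 / (1 − e^(−0.01623×27.0)) = 1 / (1 − 0.6451) = 2.818
Loading dose = maintenance dose × R = 788 × 2.818 ≈ 2220 mg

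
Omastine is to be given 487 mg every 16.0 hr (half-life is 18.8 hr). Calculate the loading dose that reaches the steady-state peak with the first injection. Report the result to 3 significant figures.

1090 mg

k = ln 2 / 18.8 = 0.03687 hr⁻¹
Accumulation ratio R = 1 / (1 − e^(−kτ)) = 1 / (1 − e^(−0.03687×16.0)) = 1 / (1 − 0.5544) = 2.244
Loading dose = maintenance dose × R = 487 × 2.244 ≈ 1090 mg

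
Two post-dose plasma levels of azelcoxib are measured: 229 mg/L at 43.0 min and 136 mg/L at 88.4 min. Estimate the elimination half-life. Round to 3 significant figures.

k = ln(C₁/C₂) / (t₂ − t₁) = ln(229/136) / (88.4 − 43.0)
  = 0.5211 / 45.40 = 0.01148 min⁻¹
t½ = ln 2 / k = ln 2 / 0.01148 ≈ 60.4 minutes

60.4 minutes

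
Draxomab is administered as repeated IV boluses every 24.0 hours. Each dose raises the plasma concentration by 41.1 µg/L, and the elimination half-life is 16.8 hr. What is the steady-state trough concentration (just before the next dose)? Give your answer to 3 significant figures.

k = ln 2 / 16.8 = 0.04126 hr⁻¹
Fraction remaining after one interval: e^(−kτ) = e^(−0.04126 × 24.0) = 0.3715
R = 1 / (1 − 0.3715) = 1.591
Css,max = 41.1 × 1.591 = 65.39 µg/L
Css,min = Css,max × e^(−kτ) = 65.39 × 0.3715 ≈ 24.3 µg/L

24.3 µg/L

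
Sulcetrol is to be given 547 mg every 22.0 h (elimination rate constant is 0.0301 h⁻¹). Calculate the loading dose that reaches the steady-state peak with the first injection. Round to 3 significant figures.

Accumulation ratio R = 1 / (1 − e^(−kτ)) = 1 / (1 − e^(−0.03010×22.0)) = 1 / (1 − 0.5157) = 2.065
Loading dose = maintenance dose × R = 547 × 2.065 ≈ 1130 mg

1130 mg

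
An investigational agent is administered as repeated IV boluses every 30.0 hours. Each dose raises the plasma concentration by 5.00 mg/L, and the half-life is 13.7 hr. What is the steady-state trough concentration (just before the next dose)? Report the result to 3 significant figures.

k = ln 2 / 13.7 = 0.05059 hr⁻¹
Fraction remaining after one interval: e^(−kτ) = e^(−0.05059 × 30.0) = 0.2192
R = 1 / (1 − 0.2192) = 1.281
Css,max = 5.00 × 1.281 = 6.404 mg/L
Css,min = Css,max × e^(−kτ) = 6.404 × 0.2192 ≈ 1.40 mg/L

1.40 mg/L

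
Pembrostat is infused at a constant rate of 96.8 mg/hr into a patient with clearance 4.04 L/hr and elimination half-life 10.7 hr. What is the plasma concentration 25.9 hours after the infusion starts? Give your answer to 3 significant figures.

Css = rate / CL = 96.8 / 4.04 = 23.96 mg/L
k = ln 2 / 10.7 = 0.06478 hr⁻¹
C(t) = Css (1 − e^(−kt)) = 23.96 × (1 − e^(−1.678)) = 23.96 × 0.8132 ≈ 19.5 mg/L

19.5 mg/L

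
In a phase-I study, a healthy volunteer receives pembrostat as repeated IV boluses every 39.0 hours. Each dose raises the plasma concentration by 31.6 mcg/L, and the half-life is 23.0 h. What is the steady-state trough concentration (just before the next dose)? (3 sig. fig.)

14.1 mcg/L

k = ln 2 / 23.0 = 0.03014 h⁻¹
Fraction remaining after one interval: e^(−kτ) = e^(−0.03014 × 39.0) = 0.3087
R = 1 / (1 − 0.3087) = 1.447
Css,max = 31.6 × 1.447 = 45.71 mcg/L
Css,min = Css,max × e^(−kτ) = 45.71 × 0.3087 ≈ 14.1 mcg/L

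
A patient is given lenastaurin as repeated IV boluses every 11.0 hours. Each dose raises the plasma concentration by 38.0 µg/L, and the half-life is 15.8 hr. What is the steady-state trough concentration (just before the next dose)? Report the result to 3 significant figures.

k = ln 2 / 15.8 = 0.04387 hr⁻¹
Fraction remaining after one interval: e^(−kτ) = e^(−0.04387 × 11.0) = 0.6172
R = 1 / (1 − 0.6172) = 2.612
Css,max = 38.0 × 2.612 = 99.27 µg/L
Css,min = Css,max × e^(−kτ) = 99.27 × 0.6172 ≈ 61.3 µg/L

61.3 µg/L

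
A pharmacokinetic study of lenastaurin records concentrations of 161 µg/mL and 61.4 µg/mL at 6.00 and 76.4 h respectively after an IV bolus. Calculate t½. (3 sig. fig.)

k = ln(C₁/C₂) / (t₂ − t₁) = ln(161/61.4) / (76.4 − 6.00)
  = 0.9640 / 70.40 = 0.01369 h⁻¹
t½ = ln 2 / k = ln 2 / 0.01369 ≈ 50.6 hours

50.6 hours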